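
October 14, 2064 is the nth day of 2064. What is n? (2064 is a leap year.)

288

Days in months before October: 31 + 29 + 31 + 30 + 31 + 30 + 31 + 31 + 30 = 274.
Plus 14 days into October → day 288.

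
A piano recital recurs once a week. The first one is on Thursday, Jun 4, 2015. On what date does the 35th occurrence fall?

The 35th occurrence is 34 intervals after the first: 34 × 7 = 238 days after Jun 4, 2015.
Jun has 30 days — 26 days to the end of Jun leaves 212.
Jul has 31 days (181 left).
Aug has 31 days (150 left).
Sep has 30 days (120 left).
Oct has 31 days (89 left).
Nov has 30 days (59 left).
Dec has 31 days (28 left).
28 days into Jan → Jan 28, 2016.

Jan 28, 2016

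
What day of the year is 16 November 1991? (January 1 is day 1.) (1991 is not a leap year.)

Days in months before November: 31 + 28 + 31 + 30 + 31 + 30 + 31 + 31 + 30 + 31 = 304.
Plus 16 days into November → day 320.

320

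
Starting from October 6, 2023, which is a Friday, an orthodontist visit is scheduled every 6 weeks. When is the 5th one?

The 5th occurrence is 4 intervals after the first: 4 × 42 = 168 days after October 6, 2023.
October has 31 days — 25 days to the end of October leaves 143.
November has 30 days (113 left).
December has 31 days (82 left).
January has 31 days (51 left).
February has 29 days (22 left).
22 days into March → March 22, 2024.

March 22, 2024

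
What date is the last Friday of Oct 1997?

Oct 1997 begins on a Wednesday, so the first Friday is Oct 3 (2 days later).
Oct 1997 has 31 days. Adding weeks: 3, 10, 17, 24, 31 — the last one ≤ 31 is the 31st.

Oct 31, 1997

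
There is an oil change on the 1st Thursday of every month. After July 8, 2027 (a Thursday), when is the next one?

August 5, 2027

July 2027 starts on a Thursday, so its 1st Thursday is July 1, 2027.
That is not after July 8, 2027, so look at August 2027.
August 2027 starts on a Sunday, so its 1st Thursday is August 5, 2027 (4 days in).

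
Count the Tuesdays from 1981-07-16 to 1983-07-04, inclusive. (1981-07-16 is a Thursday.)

1981-07-16 is a Thursday; the first Tuesday on or after it is 1981-07-21 (5 days later).
From 1981-07-21 to 1983-07-04: 163 + 365 + 185 = 713 days (rest of 1981, 1982, to 1983-07-04 in 1983).
713 ÷ 7 = 101 full weeks with remainder 6, so 101 more Tuesdays after the first → 102.

102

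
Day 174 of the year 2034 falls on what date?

23 June 2034

January has 31 days (174 − 31 = 143 remain).
February has 28 days (143 − 28 = 115 remain).
March has 31 days (115 − 31 = 84 remain).
April has 30 days (84 − 30 = 54 remain).
May has 31 days (54 − 31 = 23 remain).
23 into June → June 23.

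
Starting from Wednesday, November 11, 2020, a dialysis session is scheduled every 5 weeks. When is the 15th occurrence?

March 16, 2022

The 15th occurrence is 14 intervals after the first: 14 × 35 = 490 days after November 11, 2020.
November has 30 days — 19 days to the end of November leaves 471.
From end of November to end of 2020 is 31 days (440 left).
2021 has 365 days (75 left).
January has 31 days (44 left).
February has 28 days (16 left).
16 days into March → March 16, 2022.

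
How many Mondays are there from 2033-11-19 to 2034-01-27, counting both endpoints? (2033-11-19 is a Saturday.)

2033-11-19 is a Saturday; the first Monday on or after it is 2033-11-21 (2 days later).
From 2033-11-21 to 2034-01-27: 9 + 31 + 27 = 67 days (rest of November, December, January).
67 ÷ 7 = 9 full weeks with remainder 4, so 9 more Mondays after the first → 10.

10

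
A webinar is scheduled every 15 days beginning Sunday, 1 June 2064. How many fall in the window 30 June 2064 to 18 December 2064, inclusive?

12

Occurrences land 15·i days after 1 June 2064 for i = 0, 1, 2, …
30 June 2064 is 29 days after the start; 29 ÷ 15 = 1 remainder 14; since the remainder is 14, round up to i = 2. First occurrence in the window: #3 on 1 July 2064 (2×15 = 30 days in).
18 December 2064 is 200 days after the start; 200 ÷ 15 = 13 remainder 5. Last occurrence in the window: #14 on 13 December 2064.
Occurrences #3 through #14: 12 in total.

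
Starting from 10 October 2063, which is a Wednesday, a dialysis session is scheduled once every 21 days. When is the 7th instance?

The 7th occurrence is 6 intervals after the first: 6 × 21 = 126 days after 10 October 2063.
October has 31 days — 21 days to the end of October leaves 105.
November has 30 days (75 left).
December has 31 days (44 left).
January has 31 days (13 left).
13 days into February → 13 February 2064.

13 February 2064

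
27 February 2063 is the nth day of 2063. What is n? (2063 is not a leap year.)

58

Days in months before February: 31 = 31.
Plus 27 days into February → day 58.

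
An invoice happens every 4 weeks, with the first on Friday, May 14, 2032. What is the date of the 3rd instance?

The 3rd occurrence is 2 intervals after the first: 2 × 28 = 56 days after May 14, 2032.
May has 31 days — 17 days to the end of May leaves 39.
Jun has 30 days (9 left).
9 days into Jul → Jul 9, 2032.

Jul 9, 2032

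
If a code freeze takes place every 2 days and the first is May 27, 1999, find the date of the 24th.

Jul 12, 1999

The 24th occurrence is 23 intervals after the first: 23 × 2 = 46 days after May 27, 1999.
May has 31 days — 4 days to the end of May leaves 42.
Jun has 30 days (12 left).
12 days into Jul → Jul 12, 1999.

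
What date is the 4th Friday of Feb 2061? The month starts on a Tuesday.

Feb 25, 2061

Feb 2061 begins on a Tuesday, so the first Friday is Feb 4 (3 days later).
The 4th Friday is 3 weeks later: 4 + 21 = 25.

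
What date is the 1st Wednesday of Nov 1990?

The first Wednesday of Nov 1990 is Nov 7.

Nov 7, 1990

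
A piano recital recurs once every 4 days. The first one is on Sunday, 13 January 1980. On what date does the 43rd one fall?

The 43rd occurrence is 42 intervals after the first: 42 × 4 = 168 days after 13 January 1980.
January has 31 days — 18 days to the end of January leaves 150.
February has 29 days (121 left).
March has 31 days (90 left).
April has 30 days (60 left).
May has 31 days (29 left).
29 days into June → 29 June 1980.

29 June 1980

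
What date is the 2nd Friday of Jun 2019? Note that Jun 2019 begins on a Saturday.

Jun 14, 2019

Jun 2019 begins on a Saturday, so the first Friday is Jun 7 (6 days later).
The 2nd Friday is 1 weeks later: 7 + 7 = 14.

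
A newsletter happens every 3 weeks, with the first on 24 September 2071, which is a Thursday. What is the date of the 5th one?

The 5th occurrence is 4 intervals after the first: 4 × 21 = 84 days after 24 September 2071.
September has 30 days — 6 days to the end of September leaves 78.
October has 31 days (47 left).
November has 30 days (17 left).
17 days into December → 17 December 2071.

17 December 2071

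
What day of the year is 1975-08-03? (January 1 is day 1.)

Days in months before August: 31 + 28 + 31 + 30 + 31 + 30 + 31 = 212.
Plus 3 days into August → day 215.

215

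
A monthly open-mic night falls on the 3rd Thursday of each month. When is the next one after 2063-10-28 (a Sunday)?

2063-11-15

October 2063 starts on a Monday; its first Thursday is the 4th, so the 3rd Thursday is the 18th — 2063-10-18.
That is not after 2063-10-28, so look at November 2063.
November 2063 starts on a Thursday; its first Thursday is the 1st, so the 3rd Thursday is the 15th — 2063-11-15.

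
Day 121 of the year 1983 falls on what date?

January has 31 days (121 − 31 = 90 remain).
February has 28 days (90 − 28 = 62 remain).
March has 31 days (62 − 31 = 31 remain).
April has 30 days (31 − 30 = 1 remain).
1 into May → May 1.

1983-05-01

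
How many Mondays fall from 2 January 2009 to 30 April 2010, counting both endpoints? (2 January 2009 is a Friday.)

2 January 2009 is a Friday; the first Monday on or after it is 5 January 2009 (3 days later).
From 5 January 2009 to 30 April 2010: 360 + 120 = 480 days (rest of 2009, to 30 April 2010 in 2010).
480 ÷ 7 = 68 full weeks with remainder 4, so 68 more Mondays after the first → 69.

69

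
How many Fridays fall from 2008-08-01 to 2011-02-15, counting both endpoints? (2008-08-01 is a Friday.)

133

2008-08-01 is a Friday; the first Friday on or after it is 2008-08-01.
From 2008-08-01 to 2011-02-15: 152 + 365 + 365 + 46 = 928 days (rest of 2008, 2009, 2010, to 2011-02-15 in 2011).
928 ÷ 7 = 132 full weeks with remainder 4, so 132 more Fridays after the first → 133.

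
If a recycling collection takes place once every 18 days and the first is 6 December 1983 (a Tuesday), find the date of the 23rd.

5 January 1985

The 23rd occurrence is 22 intervals after the first: 22 × 18 = 396 days after 6 December 1983.
December has 31 days — 25 days to the end of December leaves 371.
January has 31 days (340 left).
February has 29 days (311 left).
March has 31 days (280 left).
April has 30 days (250 left).
May has 31 days (219 left).
June has 30 days (189 left).
July has 31 days (158 left).
August has 31 days (127 left).
September has 30 days (97 left).
October has 31 days (66 left).
November has 30 days (36 left).
December has 31 days (5 left).
5 days into January → 5 January 1985.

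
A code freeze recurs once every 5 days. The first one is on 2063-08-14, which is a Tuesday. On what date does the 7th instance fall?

The 7th occurrence is 6 intervals after the first: 6 × 5 = 30 days after 2063-08-14.
August has 31 days — 17 days to the end of August leaves 13.
13 days into September → 2063-09-13.

2063-09-13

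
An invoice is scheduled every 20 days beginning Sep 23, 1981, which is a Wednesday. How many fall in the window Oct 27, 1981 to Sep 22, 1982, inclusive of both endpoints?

17

Occurrences land 20·i days after Sep 23, 1981 for i = 0, 1, 2, …
Oct 27, 1981 is 34 days after the start; 34 ÷ 20 = 1 remainder 14; since the remainder is 14, round up to i = 2. First occurrence in the window: #3 on Nov 2, 1981 (2×20 = 40 days in).
Sep 22, 1982 is 364 days after the start; 364 ÷ 20 = 18 remainder 4. Last occurrence in the window: #19 on Sep 18, 1982.
Occurrences #3 through #19: 17 in total.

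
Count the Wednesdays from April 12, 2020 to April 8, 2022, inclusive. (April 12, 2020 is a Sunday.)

104

April 12, 2020 is a Sunday; the first Wednesday on or after it is April 15, 2020 (3 days later).
From April 15, 2020 to April 8, 2022: 260 + 365 + 98 = 723 days (rest of 2020, 2021, to April 8, 2022 in 2022).
723 ÷ 7 = 103 full weeks with remainder 2, so 103 more Wednesdays after the first → 104.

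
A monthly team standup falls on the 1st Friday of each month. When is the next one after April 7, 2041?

May 3, 2041

April 2041 starts on a Monday, so its 1st Friday is April 5, 2041 (4 days in).
That is not after April 7, 2041, so look at May 2041.
May 2041 starts on a Wednesday, so its 1st Friday is May 3, 2041 (2 days in).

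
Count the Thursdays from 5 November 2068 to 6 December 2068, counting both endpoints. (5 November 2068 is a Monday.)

5

5 November 2068 is a Monday; the first Thursday on or after it is 8 November 2068 (3 days later).
From 8 November 2068 to 6 December 2068: 22 + 6 = 28 days (rest of November, December).
28 ÷ 7 = 4 full weeks with remainder 0, so 4 more Thursdays after the first → 5.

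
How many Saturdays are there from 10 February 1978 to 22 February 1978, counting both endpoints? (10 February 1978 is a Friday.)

10 February 1978 is a Friday; the first Saturday on or after it is 11 February 1978 (1 day later).
From 11 February 1978 to 22 February 1978 is 22 − 11 = 11 days.
11 ÷ 7 = 1 full weeks with remainder 4, so 1 more Saturdays after the first → 2.

2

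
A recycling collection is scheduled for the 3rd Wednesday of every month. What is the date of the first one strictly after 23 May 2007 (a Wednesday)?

May 2007 starts on a Tuesday; its first Wednesday is the 2nd, so the 3rd Wednesday is the 16th — 16 May 2007.
That is not after 23 May 2007, so look at June 2007.
June 2007 starts on a Friday; its first Wednesday is the 6th, so the 3rd Wednesday is the 20th — 20 June 2007.

20 June 2007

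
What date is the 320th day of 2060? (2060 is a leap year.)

January has 31 days (320 − 31 = 289 remain).
February has 29 days (289 − 29 = 260 remain).
March has 31 days (260 − 31 = 229 remain).
April has 30 days (229 − 30 = 199 remain).
May has 31 days (199 − 31 = 168 remain).
June has 30 days (168 − 30 = 138 remain).
July has 31 days (138 − 31 = 107 remain).
August has 31 days (107 − 31 = 76 remain).
September has 30 days (76 − 30 = 46 remain).
October has 31 days (46 − 31 = 15 remain).
15 into November → November 15.

2060-11-15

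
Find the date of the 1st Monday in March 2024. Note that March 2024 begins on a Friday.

4 March 2024

March 2024 begins on a Friday, so the first Monday is March 4 (3 days later).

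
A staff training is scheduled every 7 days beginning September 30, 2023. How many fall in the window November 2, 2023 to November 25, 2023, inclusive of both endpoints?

Occurrences land 7·i days after September 30, 2023 for i = 0, 1, 2, …
November 2, 2023 is 33 days after the start; 33 ÷ 7 = 4 remainder 5; since the remainder is 5, round up to i = 5. First occurrence in the window: #6 on November 4, 2023 (5×7 = 35 days in).
November 25, 2023 is 56 days after the start; 56 ÷ 7 = 8 remainder 0. Last occurrence in the window: #9 on November 25, 2023.
Occurrences #6 through #9: 4 in total.

4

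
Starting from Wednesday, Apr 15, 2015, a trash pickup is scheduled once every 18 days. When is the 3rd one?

May 21, 2015

The 3rd occurrence is 2 intervals after the first: 2 × 18 = 36 days after Apr 15, 2015.
Apr has 30 days — 15 days to the end of Apr leaves 21.
21 days into May → May 21, 2015.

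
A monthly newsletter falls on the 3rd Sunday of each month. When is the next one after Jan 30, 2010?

Jan 2010 starts on a Friday; its first Sunday is the 3rd, so the 3rd Sunday is the 17th — Jan 17, 2010.
That is not after Jan 30, 2010, so look at Feb 2010.
Feb 2010 starts on a Monday; its first Sunday is the 7th, so the 3rd Sunday is the 21st — Feb 21, 2010.

Feb 21, 2010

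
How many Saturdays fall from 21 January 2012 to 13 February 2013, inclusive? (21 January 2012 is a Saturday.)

21 January 2012 is a Saturday; the first Saturday on or after it is 21 January 2012.
From 21 January 2012 to 13 February 2013: 345 + 44 = 389 days (rest of 2012, to 13 February 2013 in 2013).
389 ÷ 7 = 55 full weeks with remainder 4, so 55 more Saturdays after the first → 56.

56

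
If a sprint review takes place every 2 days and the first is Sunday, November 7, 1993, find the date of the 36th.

January 16, 1994

The 36th occurrence is 35 intervals after the first: 35 × 2 = 70 days after November 7, 1993.
November has 30 days — 23 days to the end of November leaves 47.
December has 31 days (16 left).
16 days into January → January 16, 1994.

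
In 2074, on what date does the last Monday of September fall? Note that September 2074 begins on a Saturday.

September 2074 begins on a Saturday, so the first Monday is September 3 (2 days later).
September 2074 has 30 days. Adding weeks: 3, 10, 17, 24 — the last one ≤ 30 is the 24th.

24 September 2074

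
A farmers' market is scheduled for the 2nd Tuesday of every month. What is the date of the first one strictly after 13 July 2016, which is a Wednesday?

July 2016 starts on a Friday; its first Tuesday is the 5th, so the 2nd Tuesday is the 12th — 12 July 2016.
That is not after 13 July 2016, so look at August 2016.
August 2016 starts on a Monday; its first Tuesday is the 2nd, so the 2nd Tuesday is the 9th — 9 August 2016.

9 August 2016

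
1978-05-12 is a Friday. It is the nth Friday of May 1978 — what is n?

2nd

Day 12 falls in week ⌈12/7⌉ of the month.
Days 1–7 hold the 1st Friday, 8–14 the 2nd, 15–21 the 3rd, 22–28 the 4th, 29–31 the 5th.
12 is in the range for the 2nd.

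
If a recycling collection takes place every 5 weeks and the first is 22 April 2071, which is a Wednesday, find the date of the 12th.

11 May 2072

The 12th occurrence is 11 intervals after the first: 11 × 35 = 385 days after 22 April 2071.
April has 30 days — 8 days to the end of April leaves 377.
May has 31 days (346 left).
June has 30 days (316 left).
July has 31 days (285 left).
August has 31 days (254 left).
September has 30 days (224 left).
October has 31 days (193 left).
November has 30 days (163 left).
December has 31 days (132 left).
January has 31 days (101 left).
February has 29 days (72 left).
March has 31 days (41 left).
April has 30 days (11 left).
11 days into May → 11 May 2072.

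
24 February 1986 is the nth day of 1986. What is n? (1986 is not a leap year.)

Days in months before February: 31 = 31.
Plus 24 days into February → day 55.

55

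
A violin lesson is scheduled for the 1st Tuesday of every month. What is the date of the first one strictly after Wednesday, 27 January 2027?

January 2027 starts on a Friday, so its 1st Tuesday is 5 January 2027 (4 days in).
That is not after 27 January 2027, so look at February 2027.
February 2027 starts on a Monday, so its 1st Tuesday is 2 February 2027 (1 day in).

2 February 2027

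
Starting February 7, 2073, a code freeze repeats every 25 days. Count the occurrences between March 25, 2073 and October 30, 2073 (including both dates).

Occurrences land 25·i days after February 7, 2073 for i = 0, 1, 2, …
March 25, 2073 is 46 days after the start; 46 ÷ 25 = 1 remainder 21; since the remainder is 21, round up to i = 2. First occurrence in the window: #3 on March 29, 2073 (2×25 = 50 days in).
October 30, 2073 is 265 days after the start; 265 ÷ 25 = 10 remainder 15. Last occurrence in the window: #11 on October 15, 2073.
Occurrences #3 through #11: 9 in total.

9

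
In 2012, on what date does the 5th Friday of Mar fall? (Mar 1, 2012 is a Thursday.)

Mar 30, 2012

Mar 2012 begins on a Thursday, so the first Friday is Mar 2 (1 day later).
The 5th Friday is 4 weeks later: 2 + 28 = 30.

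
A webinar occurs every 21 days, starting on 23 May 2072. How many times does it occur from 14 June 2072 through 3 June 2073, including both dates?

Occurrences land 21·i days after 23 May 2072 for i = 0, 1, 2, …
14 June 2072 is 22 days after the start; 22 ÷ 21 = 1 remainder 1; since the remainder is 1, round up to i = 2. First occurrence in the window: #3 on 4 July 2072 (2×21 = 42 days in).
3 June 2073 is 376 days after the start; 376 ÷ 21 = 17 remainder 19. Last occurrence in the window: #18 on 15 May 2073.
Occurrences #3 through #18: 16 in total.

16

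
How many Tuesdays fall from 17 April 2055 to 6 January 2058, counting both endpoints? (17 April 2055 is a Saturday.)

17 April 2055 is a Saturday; the first Tuesday on or after it is 20 April 2055 (3 days later).
From 20 April 2055 to 6 January 2058: 255 + 366 + 365 + 6 = 992 days (rest of 2055, 2056, 2057, to 6 January 2058 in 2058).
992 ÷ 7 = 141 full weeks with remainder 5, so 141 more Tuesdays after the first → 142.

142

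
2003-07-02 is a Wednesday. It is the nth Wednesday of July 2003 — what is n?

1st

Day 2 falls in week ⌈2/7⌉ of the month.
Days 1–7 hold the 1st Wednesday, 8–14 the 2nd, 15–21 the 3rd, 22–28 the 4th, 29–31 the 5th.
2 is in the range for the 1st.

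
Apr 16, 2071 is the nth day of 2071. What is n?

Days in months before Apr: 31 + 28 + 31 = 90.
Plus 16 days into Apr → day 106.

106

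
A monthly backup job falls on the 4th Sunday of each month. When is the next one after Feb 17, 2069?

Feb 24, 2069

Feb 2069 starts on a Friday; its first Sunday is the 3rd, so the 4th Sunday is the 24th — Feb 24, 2069.
Feb 24, 2069 is after Feb 17, 2069, so that is the next one.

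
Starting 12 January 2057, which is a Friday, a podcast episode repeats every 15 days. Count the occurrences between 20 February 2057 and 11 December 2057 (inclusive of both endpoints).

Occurrences land 15·i days after 12 January 2057 for i = 0, 1, 2, …
20 February 2057 is 39 days after the start; 39 ÷ 15 = 2 remainder 9; since the remainder is 9, round up to i = 3. First occurrence in the window: #4 on 26 February 2057 (3×15 = 45 days in).
11 December 2057 is 333 days after the start; 333 ÷ 15 = 22 remainder 3. Last occurrence in the window: #23 on 8 December 2057.
Occurrences #4 through #23: 20 in total.

20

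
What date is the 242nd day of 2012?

January has 31 days (242 − 31 = 211 remain).
February has 29 days (211 − 29 = 182 remain).
March has 31 days (182 − 31 = 151 remain).
April has 30 days (151 − 30 = 121 remain).
May has 31 days (121 − 31 = 90 remain).
June has 30 days (90 − 30 = 60 remain).
July has 31 days (60 − 31 = 29 remain).
29 into August → August 29.

29 August 2012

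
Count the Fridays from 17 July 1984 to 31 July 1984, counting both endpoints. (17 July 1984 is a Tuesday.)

17 July 1984 is a Tuesday; the first Friday on or after it is 20 July 1984 (3 days later).
From 20 July 1984 to 31 July 1984 is 31 − 20 = 11 days.
11 ÷ 7 = 1 full weeks with remainder 4, so 1 more Fridays after the first → 2.

2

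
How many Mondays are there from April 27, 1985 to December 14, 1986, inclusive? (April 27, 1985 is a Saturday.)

85

April 27, 1985 is a Saturday; the first Monday on or after it is April 29, 1985 (2 days later).
From April 29, 1985 to December 14, 1986: 246 + 348 = 594 days (rest of 1985, to December 14, 1986 in 1986).
594 ÷ 7 = 84 full weeks with remainder 6, so 84 more Mondays after the first → 85.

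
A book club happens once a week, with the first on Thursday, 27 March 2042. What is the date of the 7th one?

8 May 2042

The 7th occurrence is 6 intervals after the first: 6 × 7 = 42 days after 27 March 2042.
March has 31 days — 4 days to the end of March leaves 38.
April has 30 days (8 left).
8 days into May → 8 May 2042.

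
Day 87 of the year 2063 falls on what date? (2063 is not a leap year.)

28 March 2063

January has 31 days (87 − 31 = 56 remain).
February has 28 days (56 − 28 = 28 remain).
28 into March → March 28.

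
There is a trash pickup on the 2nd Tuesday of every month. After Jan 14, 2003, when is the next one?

Jan 2003 starts on a Wednesday; its first Tuesday is the 7th, so the 2nd Tuesday is the 14th — Jan 14, 2003.
That is not after Jan 14, 2003, so look at Feb 2003.
Feb 2003 starts on a Saturday; its first Tuesday is the 4th, so the 2nd Tuesday is the 11th — Feb 11, 2003.

Feb 11, 2003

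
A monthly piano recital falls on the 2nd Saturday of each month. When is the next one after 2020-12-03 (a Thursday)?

December 2020 starts on a Tuesday; its first Saturday is the 5th, so the 2nd Saturday is the 12th — 2020-12-12.
2020-12-12 is after 2020-12-03, so that is the next one.

2020-12-12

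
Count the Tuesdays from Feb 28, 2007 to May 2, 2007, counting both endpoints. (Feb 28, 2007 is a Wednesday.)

Feb 28, 2007 is a Wednesday; the first Tuesday on or after it is Mar 6, 2007 (6 days later).
From Mar 6, 2007 to May 2, 2007: 25 + 30 + 2 = 57 days (rest of Mar, Apr, May).
57 ÷ 7 = 8 full weeks with remainder 1, so 8 more Tuesdays after the first → 9.

9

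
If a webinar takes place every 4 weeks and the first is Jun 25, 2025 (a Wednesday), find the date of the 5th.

The 5th occurrence is 4 intervals after the first: 4 × 28 = 112 days after Jun 25, 2025.
Jun has 30 days — 5 days to the end of Jun leaves 107.
Jul has 31 days (76 left).
Aug has 31 days (45 left).
Sep has 30 days (15 left).
15 days into Oct → Oct 15, 2025.

Oct 15, 2025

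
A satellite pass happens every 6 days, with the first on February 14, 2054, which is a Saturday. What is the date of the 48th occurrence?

The 48th occurrence is 47 intervals after the first: 47 × 6 = 282 days after February 14, 2054.
February has 28 days — 14 days to the end of February leaves 268.
March has 31 days (237 left).
April has 30 days (207 left).
May has 31 days (176 left).
June has 30 days (146 left).
July has 31 days (115 left).
August has 31 days (84 left).
September has 30 days (54 left).
October has 31 days (23 left).
23 days into November → November 23, 2054.

November 23, 2054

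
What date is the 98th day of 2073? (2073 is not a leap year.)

January has 31 days (98 − 31 = 67 remain).
February has 28 days (67 − 28 = 39 remain).
March has 31 days (39 − 31 = 8 remain).
8 into April → April 8.

2073-04-08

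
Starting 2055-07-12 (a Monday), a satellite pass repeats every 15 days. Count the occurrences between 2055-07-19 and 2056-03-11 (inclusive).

16

Occurrences land 15·i days after 2055-07-12 for i = 0, 1, 2, …
2055-07-19 is 7 days after the start; 7 ÷ 15 = 0 remainder 7; since the remainder is 7, round up to i = 1. First occurrence in the window: #2 on 2055-07-27 (1×15 = 15 days in).
2056-03-11 is 243 days after the start; 243 ÷ 15 = 16 remainder 3. Last occurrence in the window: #17 on 2056-03-08.
Occurrences #2 through #17: 16 in total.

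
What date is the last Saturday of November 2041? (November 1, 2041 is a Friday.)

30 November 2041

November 2041 begins on a Friday, so the first Saturday is November 2 (1 day later).
November 2041 has 30 days. Adding weeks: 2, 9, 16, 23, 30 — the last one ≤ 30 is the 30th.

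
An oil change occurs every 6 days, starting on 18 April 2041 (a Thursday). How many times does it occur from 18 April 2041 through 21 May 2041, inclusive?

6

Occurrences land 6·i days after 18 April 2041 for i = 0, 1, 2, …
The window opens on the start date, so the first occurrence inside is #1 on 18 April 2041.
21 May 2041 is 33 days after the start; 33 ÷ 6 = 5 remainder 3. Last occurrence in the window: #6 on 18 May 2041.
Occurrences #1 through #6: 6 in total.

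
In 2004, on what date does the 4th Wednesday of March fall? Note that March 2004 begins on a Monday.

24 March 2004

March 2004 begins on a Monday, so the first Wednesday is March 3 (2 days later).
The 4th Wednesday is 3 weeks later: 3 + 21 = 24.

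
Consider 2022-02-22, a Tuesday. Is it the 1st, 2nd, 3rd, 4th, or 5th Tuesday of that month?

4th

Day 22 falls in week ⌈22/7⌉ of the month.
Days 1–7 hold the 1st Tuesday, 8–14 the 2nd, 15–21 the 3rd, 22–28 the 4th, 29–31 the 5th.
22 is in the range for the 4th.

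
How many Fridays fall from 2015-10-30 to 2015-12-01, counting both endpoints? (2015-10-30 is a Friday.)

5

2015-10-30 is a Friday; the first Friday on or after it is 2015-10-30.
From 2015-10-30 to 2015-12-01: 1 + 30 + 1 = 32 days (rest of October, November, December).
32 ÷ 7 = 4 full weeks with remainder 4, so 4 more Fridays after the first → 5.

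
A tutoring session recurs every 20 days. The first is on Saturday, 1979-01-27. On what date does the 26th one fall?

1980-06-10

The 26th occurrence is 25 intervals after the first: 25 × 20 = 500 days after 1979-01-27.
January has 31 days — 4 days to the end of January leaves 496.
From end of January to end of 1979 is 334 days (162 left).
January has 31 days (131 left).
February has 29 days (102 left).
March has 31 days (71 left).
April has 30 days (41 left).
May has 31 days (10 left).
10 days into June → 1980-06-10.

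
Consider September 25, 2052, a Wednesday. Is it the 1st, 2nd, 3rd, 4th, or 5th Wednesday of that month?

4th

Day 25 falls in week ⌈25/7⌉ of the month.
Days 1–7 hold the 1st Wednesday, 8–14 the 2nd, 15–21 the 3rd, 22–28 the 4th, 29–31 the 5th.
25 is in the range for the 4th.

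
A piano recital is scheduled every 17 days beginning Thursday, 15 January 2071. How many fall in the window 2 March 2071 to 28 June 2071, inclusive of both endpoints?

7

Occurrences land 17·i days after 15 January 2071 for i = 0, 1, 2, …
2 March 2071 is 46 days after the start; 46 ÷ 17 = 2 remainder 12; since the remainder is 12, round up to i = 3. First occurrence in the window: #4 on 7 March 2071 (3×17 = 51 days in).
28 June 2071 is 164 days after the start; 164 ÷ 17 = 9 remainder 11. Last occurrence in the window: #10 on 17 June 2071.
Occurrences #4 through #10: 7 in total.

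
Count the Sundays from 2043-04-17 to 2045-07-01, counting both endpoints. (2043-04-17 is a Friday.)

115

2043-04-17 is a Friday; the first Sunday on or after it is 2043-04-19 (2 days later).
From 2043-04-19 to 2045-07-01: 256 + 366 + 182 = 804 days (rest of 2043, 2044, to 2045-07-01 in 2045).
804 ÷ 7 = 114 full weeks with remainder 6, so 114 more Sundays after the first → 115.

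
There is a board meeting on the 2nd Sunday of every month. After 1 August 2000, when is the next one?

August 2000 starts on a Tuesday; its first Sunday is the 6th, so the 2nd Sunday is the 13th — 13 August 2000.
13 August 2000 is after 1 August 2000, so that is the next one.

13 August 2000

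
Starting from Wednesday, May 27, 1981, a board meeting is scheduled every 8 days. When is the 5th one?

The 5th occurrence is 4 intervals after the first: 4 × 8 = 32 days after May 27, 1981.
May has 31 days — 4 days to the end of May leaves 28.
28 days into June → June 28, 1981.

June 28, 1981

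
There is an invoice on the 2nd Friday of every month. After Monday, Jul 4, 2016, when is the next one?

Jul 8, 2016

Jul 2016 starts on a Friday; its first Friday is the 1st, so the 2nd Friday is the 8th — Jul 8, 2016.
Jul 8, 2016 is after Jul 4, 2016, so that is the next one.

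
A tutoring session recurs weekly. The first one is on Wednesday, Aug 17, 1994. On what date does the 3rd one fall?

Aug 31, 1994

The 3rd occurrence is 2 intervals after the first: 2 × 7 = 14 days after Aug 17, 1994.
14 days later is Aug 31, 1994.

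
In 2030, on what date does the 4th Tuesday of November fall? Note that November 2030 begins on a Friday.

26 November 2030

November 2030 begins on a Friday, so the first Tuesday is November 5 (4 days later).
The 4th Tuesday is 3 weeks later: 5 + 21 = 26.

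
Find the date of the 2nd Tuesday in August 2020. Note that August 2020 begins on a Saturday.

August 11, 2020

August 2020 begins on a Saturday, so the first Tuesday is August 4 (3 days later).
The 2nd Tuesday is 1 weeks later: 4 + 7 = 11.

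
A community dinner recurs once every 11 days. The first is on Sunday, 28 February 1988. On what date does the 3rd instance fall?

The 3rd occurrence is 2 intervals after the first: 2 × 11 = 22 days after 28 February 1988.
February has 29 days — 1 day to the end of February leaves 21.
21 days into March → 21 March 1988.

21 March 1988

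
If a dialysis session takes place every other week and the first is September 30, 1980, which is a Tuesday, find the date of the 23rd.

August 4, 1981

The 23rd occurrence is 22 intervals after the first: 22 × 14 = 308 days after September 30, 1980.
September has 30 days — 0 days to the end of September leaves 308.
October has 31 days (277 left).
November has 30 days (247 left).
December has 31 days (216 left).
January has 31 days (185 left).
February has 28 days (157 left).
March has 31 days (126 left).
April has 30 days (96 left).
May has 31 days (65 left).
June has 30 days (35 left).
July has 31 days (4 left).
4 days into August → August 4, 1981.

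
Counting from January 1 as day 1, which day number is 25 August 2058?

237

Days in months before August: 31 + 28 + 31 + 30 + 31 + 30 + 31 = 212.
Plus 25 days into August → day 237.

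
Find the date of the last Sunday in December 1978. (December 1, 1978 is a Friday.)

December 1978 begins on a Friday, so the first Sunday is December 3 (2 days later).
December 1978 has 31 days. Adding weeks: 3, 10, 17, 24, 31 — the last one ≤ 31 is the 31st.

December 31, 1978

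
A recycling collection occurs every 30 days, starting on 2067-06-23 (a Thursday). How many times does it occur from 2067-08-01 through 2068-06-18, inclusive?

Occurrences land 30·i days after 2067-06-23 for i = 0, 1, 2, …
2067-08-01 is 39 days after the start; 39 ÷ 30 = 1 remainder 9; since the remainder is 9, round up to i = 2. First occurrence in the window: #3 on 2067-08-22 (2×30 = 60 days in).
2068-06-18 is 361 days after the start; 361 ÷ 30 = 12 remainder 1. Last occurrence in the window: #13 on 2068-06-17.
Occurrences #3 through #13: 11 in total.

11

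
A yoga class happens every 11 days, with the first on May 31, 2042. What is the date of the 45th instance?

The 45th occurrence is 44 intervals after the first: 44 × 11 = 484 days after May 31, 2042.
May has 31 days — 0 days to the end of May leaves 484.
From end of May to end of 2042 is 214 days (270 left).
January has 31 days (239 left).
February has 28 days (211 left).
March has 31 days (180 left).
April has 30 days (150 left).
May has 31 days (119 left).
June has 30 days (89 left).
July has 31 days (58 left).
August has 31 days (27 left).
27 days into September → September 27, 2043.

September 27, 2043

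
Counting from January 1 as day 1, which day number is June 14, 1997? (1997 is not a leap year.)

165

Days in months before June: 31 + 28 + 31 + 30 + 31 = 151.
Plus 14 days into June → day 165.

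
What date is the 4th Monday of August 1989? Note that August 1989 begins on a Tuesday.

28 August 1989

August 1989 begins on a Tuesday, so the first Monday is August 7 (6 days later).
The 4th Monday is 3 weeks later: 7 + 21 = 28.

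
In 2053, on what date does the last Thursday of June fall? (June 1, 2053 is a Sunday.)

26 June 2053

June 2053 begins on a Sunday, so the first Thursday is June 5 (4 days later).
June 2053 has 30 days. Adding weeks: 5, 12, 19, 26 — the last one ≤ 30 is the 26th.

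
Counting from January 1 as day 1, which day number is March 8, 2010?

Days in months before March: 31 + 28 = 59.
Plus 8 days into March → day 67.

67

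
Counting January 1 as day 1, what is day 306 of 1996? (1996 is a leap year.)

1 November 1996

January has 31 days (306 − 31 = 275 remain).
February has 29 days (275 − 29 = 246 remain).
March has 31 days (246 − 31 = 215 remain).
April has 30 days (215 − 30 = 185 remain).
May has 31 days (185 − 31 = 154 remain).
June has 30 days (154 − 30 = 124 remain).
July has 31 days (124 − 31 = 93 remain).
August has 31 days (93 − 31 = 62 remain).
September has 30 days (62 − 30 = 32 remain).
October has 31 days (32 − 31 = 1 remain).
1 into November → November 1.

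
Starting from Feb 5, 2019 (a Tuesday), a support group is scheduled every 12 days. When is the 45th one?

The 45th occurrence is 44 intervals after the first: 44 × 12 = 528 days after Feb 5, 2019.
Feb has 28 days — 23 days to the end of Feb leaves 505.
From end of Feb to end of 2019 is 306 days (199 left).
Jan has 31 days (168 left).
Feb has 29 days (139 left).
Mar has 31 days (108 left).
Apr has 30 days (78 left).
May has 31 days (47 left).
Jun has 30 days (17 left).
17 days into Jul → Jul 17, 2020.

Jul 17, 2020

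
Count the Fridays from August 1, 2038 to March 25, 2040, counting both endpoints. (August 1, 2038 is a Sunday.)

86

August 1, 2038 is a Sunday; the first Friday on or after it is August 6, 2038 (5 days later).
From August 6, 2038 to March 25, 2040: 147 + 365 + 85 = 597 days (rest of 2038, 2039, to March 25, 2040 in 2040).
597 ÷ 7 = 85 full weeks with remainder 2, so 85 more Fridays after the first → 86.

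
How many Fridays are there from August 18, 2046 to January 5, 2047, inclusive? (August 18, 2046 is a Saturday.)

20

August 18, 2046 is a Saturday; the first Friday on or after it is August 24, 2046 (6 days later).
From August 24, 2046 to January 5, 2047: 7 + 30 + 31 + 30 + 31 + 5 = 134 days (rest of August, September, October, November, December, January).
134 ÷ 7 = 19 full weeks with remainder 1, so 19 more Fridays after the first → 20.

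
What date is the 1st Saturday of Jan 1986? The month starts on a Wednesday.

Jan 4, 1986

Jan 1986 begins on a Wednesday, so the first Saturday is Jan 4 (3 days later).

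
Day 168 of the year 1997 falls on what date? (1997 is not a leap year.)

Jan has 31 days (168 − 31 = 137 remain).
Feb has 28 days (137 − 28 = 109 remain).
Mar has 31 days (109 − 31 = 78 remain).
Apr has 30 days (78 − 30 = 48 remain).
May has 31 days (48 − 31 = 17 remain).
17 into Jun → Jun 17.

Jun 17, 1997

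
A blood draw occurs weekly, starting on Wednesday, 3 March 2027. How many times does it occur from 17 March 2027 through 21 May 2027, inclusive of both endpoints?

10

Occurrences land 7·i days after 3 March 2027 for i = 0, 1, 2, …
17 March 2027 is 14 days after the start; 14 ÷ 7 = 2 remainder 0. First occurrence in the window: #3 on 17 March 2027 (2×7 = 14 days in).
21 May 2027 is 79 days after the start; 79 ÷ 7 = 11 remainder 2. Last occurrence in the window: #12 on 19 May 2027.
Occurrences #3 through #12: 10 in total.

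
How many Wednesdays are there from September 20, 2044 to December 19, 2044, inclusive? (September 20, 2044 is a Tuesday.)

September 20, 2044 is a Tuesday; the first Wednesday on or after it is September 21, 2044 (1 day later).
From September 21, 2044 to December 19, 2044: 9 + 31 + 30 + 19 = 89 days (rest of September, October, November, December).
89 ÷ 7 = 12 full weeks with remainder 5, so 12 more Wednesdays after the first → 13.

13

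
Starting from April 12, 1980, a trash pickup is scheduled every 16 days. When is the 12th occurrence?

The 12th occurrence is 11 intervals after the first: 11 × 16 = 176 days after April 12, 1980.
April has 30 days — 18 days to the end of April leaves 158.
May has 31 days (127 left).
June has 30 days (97 left).
July has 31 days (66 left).
August has 31 days (35 left).
September has 30 days (5 left).
5 days into October → October 5, 1980.

October 5, 1980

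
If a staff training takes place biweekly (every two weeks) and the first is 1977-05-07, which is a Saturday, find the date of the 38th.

The 38th occurrence is 37 intervals after the first: 37 × 14 = 518 days after 1977-05-07.
May has 31 days — 24 days to the end of May leaves 494.
From end of May to end of 1977 is 214 days (280 left).
January has 31 days (249 left).
February has 28 days (221 left).
March has 31 days (190 left).
April has 30 days (160 left).
May has 31 days (129 left).
June has 30 days (99 left).
July has 31 days (68 left).
August has 31 days (37 left).
September has 30 days (7 left).
7 days into October → 1978-10-07.

1978-10-07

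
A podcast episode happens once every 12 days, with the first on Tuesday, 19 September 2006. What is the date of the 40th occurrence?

31 December 2007

The 40th occurrence is 39 intervals after the first: 39 × 12 = 468 days after 19 September 2006.
September has 30 days — 11 days to the end of September leaves 457.
From end of September to end of 2006 is 92 days (365 left).
January has 31 days (334 left).
February has 28 days (306 left).
March has 31 days (275 left).
April has 30 days (245 left).
May has 31 days (214 left).
June has 30 days (184 left).
July has 31 days (153 left).
August has 31 days (122 left).
September has 30 days (92 left).
October has 31 days (61 left).
November has 30 days (31 left).
31 days into December → 31 December 2007.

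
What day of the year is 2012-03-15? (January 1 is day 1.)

Days in months before March: 31 + 29 = 60.
Plus 15 days into March → day 75.

75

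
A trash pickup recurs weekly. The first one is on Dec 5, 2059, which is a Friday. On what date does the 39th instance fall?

Aug 27, 2060

The 39th occurrence is 38 intervals after the first: 38 × 7 = 266 days after Dec 5, 2059.
Dec has 31 days — 26 days to the end of Dec leaves 240.
Jan has 31 days (209 left).
Feb has 29 days (180 left).
Mar has 31 days (149 left).
Apr has 30 days (119 left).
May has 31 days (88 left).
Jun has 30 days (58 left).
Jul has 31 days (27 left).
27 days into Aug → Aug 27, 2060.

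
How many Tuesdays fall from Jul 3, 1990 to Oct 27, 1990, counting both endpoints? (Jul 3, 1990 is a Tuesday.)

Jul 3, 1990 is a Tuesday; the first Tuesday on or after it is Jul 3, 1990.
From Jul 3, 1990 to Oct 27, 1990: 28 + 31 + 30 + 27 = 116 days (rest of Jul, Aug, Sep, Oct).
116 ÷ 7 = 16 full weeks with remainder 4, so 16 more Tuesdays after the first → 17.

17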